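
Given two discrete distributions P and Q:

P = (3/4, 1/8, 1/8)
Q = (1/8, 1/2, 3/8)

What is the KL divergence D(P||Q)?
D(P||Q) = Σ P(i) log₂(P(i)/Q(i))
  i=0: (3/4) × log₂((3/4)/(1/8)) = (3/4) × log₂(6) = 1.9387
  i=1: (1/8) × log₂((1/8)/(1/2)) = (1/8) × log₂(1/4) = -0.2500
  i=2: (1/8) × log₂((1/8)/(3/8)) = (1/8) × log₂(1/3) = -0.1981
D(P||Q) = 1.9387 - 0.2500 - 0.1981
  = 1.4906 bits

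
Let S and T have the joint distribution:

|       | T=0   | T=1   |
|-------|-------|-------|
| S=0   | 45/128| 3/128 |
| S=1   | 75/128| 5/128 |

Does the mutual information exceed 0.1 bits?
Marginal P(S) (row sums):
  P(S=0) = 45/128 + 3/128 = 3/8
  P(S=1) = 75/128 + 5/128 = 5/8
Marginal P(T) (column sums):
  P(T=0) = 45/128 + 75/128 = 15/16
  P(T=1) = 3/128 + 5/128 = 1/16

H(S) = -[(3/8)·log₂(3/8) + (5/8)·log₂(5/8)]
  = 0.5306 + 0.4238
  = 0.9544 bits
H(T) = -[(15/16)·log₂(15/16) + (1/16)·log₂(1/16)]
  = 0.0873 + 0.2500
  = 0.3373 bits
H(S,T) = -[(45/128)·log₂(45/128) + (3/128)·log₂(3/128) + (75/128)·log₂(75/128) + (5/128)·log₂(5/128)]
  = 0.5302 + 0.1269 + 0.4519 + 0.1827
  = 1.2917 bits

I(S;T) = H(S) + H(T) - H(S,T)
  = 0.9544 + 0.3373 - 1.2917
  = 0.0000 bits

No. I(S;T) = 0.0000 bits, which is ≤ 0.1 bits.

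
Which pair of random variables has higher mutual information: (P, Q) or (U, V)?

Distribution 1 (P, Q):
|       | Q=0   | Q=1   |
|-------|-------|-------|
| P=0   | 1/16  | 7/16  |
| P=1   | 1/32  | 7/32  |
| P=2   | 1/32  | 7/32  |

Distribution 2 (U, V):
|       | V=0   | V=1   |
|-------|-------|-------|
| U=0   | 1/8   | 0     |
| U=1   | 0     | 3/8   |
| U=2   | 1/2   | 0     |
Distribution 1 (P, Q):
Marginal P(P) (row sums):
  P(P=0) = 1/16 + 7/16 = 1/2
  P(P=1) = 1/32 + 7/32 = 1/4
  P(P=2) = 1/32 + 7/32 = 1/4
Marginal P(Q) (column sums):
  P(Q=0) = 1/16 + 1/32 + 1/32 = 1/8
  P(Q=1) = 7/16 + 7/32 + 7/32 = 7/8

H(P) = -[(1/2)·log₂(1/2) + (1/4)·log₂(1/4) + (1/4)·log₂(1/4)]
  = 0.5000 + 0.5000 + 0.5000
  = 1.5000 bits
H(Q) = -[(1/8)·log₂(1/8) + (7/8)·log₂(7/8)]
  = 0.3750 + 0.1686
  = 0.5436 bits
H(P,Q) = -[(1/16)·log₂(1/16) + (7/16)·log₂(7/16) + (1/32)·log₂(1/32) + (7/32)·log₂(7/32) + (1/32)·log₂(1/32) + (7/32)·log₂(7/32)]
  = 0.2500 + 0.5218 + 0.1563 + 0.4796 + 0.1563 + 0.4796
  = 2.0436 bits

I(P;Q) = H(P) + H(Q) - H(P,Q)
  = 1.5000 + 0.5436 - 2.0436
  = 0.0000 bits

Distribution 2 (U, V):
Marginal P(U) (row sums):
  P(U=0) = 1/8 + 0 = 1/8
  P(U=1) = 0 + 3/8 = 3/8
  P(U=2) = 1/2 + 0 = 1/2
Marginal P(V) (column sums):
  P(V=0) = 1/8 + 0 + 1/2 = 5/8
  P(V=1) = 0 + 3/8 + 0 = 3/8

H(U) = -[(1/8)·log₂(1/8) + (3/8)·log₂(3/8) + (1/2)·log₂(1/2)]
  = 0.3750 + 0.5306 + 0.5000
  = 1.4056 bits
H(V) = -[(5/8)·log₂(5/8) + (3/8)·log₂(3/8)]
  = 0.4238 + 0.5306
  = 0.9544 bits
H(U,V) = -[(1/8)·log₂(1/8) + (3/8)·log₂(3/8) + (1/2)·log₂(1/2)]
  = 0.3750 + 0.5306 + 0.5000
  = 1.4056 bits

I(U;V) = H(U) + H(V) - H(U,V)
  = 1.4056 + 0.9544 - 1.4056
  = 0.9544 bits

I(U;V) = 0.9544 bits > I(P;Q) = 0.0000 bits, so (U, V) has the higher mutual information (stronger dependence).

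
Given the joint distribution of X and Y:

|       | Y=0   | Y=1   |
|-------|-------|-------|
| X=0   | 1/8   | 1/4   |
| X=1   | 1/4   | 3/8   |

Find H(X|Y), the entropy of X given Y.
Marginal P(Y) (column sums):
  P(Y=0) = 1/8 + 1/4 = 3/8
  P(Y=1) = 1/4 + 3/8 = 5/8

H(X|Y) = -Σ P(X,Y)·log₂ P(X|Y), where P(X|Y) = P(X,Y) / P(Y)
  (X=0,Y=0): P(X|Y) = (1/8)/(3/8) = 1/3;  -(1/8)·log₂(1/3) = 0.1981
  (X=0,Y=1): P(X|Y) = (1/4)/(5/8) = 2/5;  -(1/4)·log₂(2/5) = 0.3305
  (X=1,Y=0): P(X|Y) = (1/4)/(3/8) = 2/3;  -(1/4)·log₂(2/3) = 0.1462
  (X=1,Y=1): P(X|Y) = (3/8)/(5/8) = 3/5;  -(3/8)·log₂(3/5) = 0.2764
H(X|Y) = 0.1981 + 0.3305 + 0.1462 + 0.2764
  = 0.9512 bits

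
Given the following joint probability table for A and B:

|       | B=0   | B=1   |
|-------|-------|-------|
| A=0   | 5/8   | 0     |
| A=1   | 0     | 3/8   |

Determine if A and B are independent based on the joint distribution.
Marginal P(A) (row sums):
  P(A=0) = 5/8 + 0 = 5/8
  P(A=1) = 0 + 3/8 = 3/8
Marginal P(B) (column sums):
  P(B=0) = 5/8 + 0 = 5/8
  P(B=1) = 0 + 3/8 = 3/8

A and B are independent iff P(A=i,B=j) = P(A=i)·P(B=j) for every cell.
  P(A=0)·P(B=0) = 5/8 × 5/8 = 25/64, but P(A=0,B=0) = 5/8 ✗

No, A and B are not independent. Quantitatively, I(A;B) > 0:

H(A) = -[(5/8)·log₂(5/8) + (3/8)·log₂(3/8)]
  = 0.4238 + 0.5306
  = 0.9544 bits
H(B) = -[(5/8)·log₂(5/8) + (3/8)·log₂(3/8)]
  = 0.4238 + 0.5306
  = 0.9544 bits
H(A,B) = -[(5/8)·log₂(5/8) + (3/8)·log₂(3/8)]
  = 0.4238 + 0.5306
  = 0.9544 bits
I(A;B) = H(A) + H(B) - H(A,B) = 0.9544 + 0.9544 - 0.9544 = 0.9544 bits > 0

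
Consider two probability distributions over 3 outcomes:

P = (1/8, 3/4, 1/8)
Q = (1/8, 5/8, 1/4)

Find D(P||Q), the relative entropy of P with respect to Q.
D(P||Q) = Σ P(i) log₂(P(i)/Q(i))
  i=0: (1/8) × log₂((1/8)/(1/8)) = (1/8) × log₂(1) = 0.0000
  i=1: (3/4) × log₂((3/4)/(5/8)) = (3/4) × log₂(6/5) = 0.1973
  i=2: (1/8) × log₂((1/8)/(1/4)) = (1/8) × log₂(1/2) = -0.1250
D(P||Q) = 0.0000 + 0.1973 - 0.1250
  = 0.0723 bits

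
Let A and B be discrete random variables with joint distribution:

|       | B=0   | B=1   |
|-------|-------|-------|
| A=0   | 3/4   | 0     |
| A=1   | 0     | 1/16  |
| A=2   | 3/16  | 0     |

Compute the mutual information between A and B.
Marginal P(A) (row sums):
  P(A=0) = 3/4 + 0 = 3/4
  P(A=1) = 0 + 1/16 = 1/16
  P(A=2) = 3/16 + 0 = 3/16
Marginal P(B) (column sums):
  P(B=0) = 3/4 + 0 + 3/16 = 15/16
  P(B=1) = 0 + 1/16 + 0 = 1/16

H(A) = -[(3/4)·log₂(3/4) + (1/16)·log₂(1/16) + (3/16)·log₂(3/16)]
  = 0.3113 + 0.2500 + 0.4528
  = 1.0141 bits
H(B) = -[(15/16)·log₂(15/16) + (1/16)·log₂(1/16)]
  = 0.0873 + 0.2500
  = 0.3373 bits
H(A,B) = -[(3/4)·log₂(3/4) + (1/16)·log₂(1/16) + (3/16)·log₂(3/16)]
  = 0.3113 + 0.2500 + 0.4528
  = 1.0141 bits

I(A;B) = H(A) + H(B) - H(A,B)
  = 1.0141 + 0.3373 - 1.0141
  = 0.3373 bits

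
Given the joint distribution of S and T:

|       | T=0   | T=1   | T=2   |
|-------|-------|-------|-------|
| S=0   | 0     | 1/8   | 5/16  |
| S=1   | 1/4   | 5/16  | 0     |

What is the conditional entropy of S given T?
Marginal P(T) (column sums):
  P(T=0) = 0 + 1/4 = 1/4
  P(T=1) = 1/8 + 5/16 = 7/16
  P(T=2) = 5/16 + 0 = 5/16

H(S|T) = -Σ P(S,T)·log₂ P(S|T), where P(S|T) = P(S,T) / P(T)
  (cells with P(S,T) = 0 contribute 0)
  (S=0,T=1): P(S|T) = (1/8)/(7/16) = 2/7;  -(1/8)·log₂(2/7) = 0.2259
  (S=0,T=2): P(S|T) = (5/16)/(5/16) = 1;  -(5/16)·log₂(1) = 0.0000
  (S=1,T=0): P(S|T) = (1/4)/(1/4) = 1;  -(1/4)·log₂(1) = 0.0000
  (S=1,T=1): P(S|T) = (5/16)/(7/16) = 5/7;  -(5/16)·log₂(5/7) = 0.1517
H(S|T) = 0.2259 + 0.0000 + 0.0000 + 0.1517
  = 0.3776 bits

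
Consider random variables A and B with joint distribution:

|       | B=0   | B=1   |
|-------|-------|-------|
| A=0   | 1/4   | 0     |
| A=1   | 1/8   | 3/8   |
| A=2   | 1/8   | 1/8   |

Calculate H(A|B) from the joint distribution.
Marginal P(B) (column sums):
  P(B=0) = 1/4 + 1/8 + 1/8 = 1/2
  P(B=1) = 0 + 3/8 + 1/8 = 1/2

H(A|B) = -Σ P(A,B)·log₂ P(A|B), where P(A|B) = P(A,B) / P(B)
  (cells with P(A,B) = 0 contribute 0)
  (A=0,B=0): P(A|B) = (1/4)/(1/2) = 1/2;  -(1/4)·log₂(1/2) = 0.2500
  (A=1,B=0): P(A|B) = (1/8)/(1/2) = 1/4;  -(1/8)·log₂(1/4) = 0.2500
  (A=1,B=1): P(A|B) = (3/8)/(1/2) = 3/4;  -(3/8)·log₂(3/4) = 0.1556
  (A=2,B=0): P(A|B) = (1/8)/(1/2) = 1/4;  -(1/8)·log₂(1/4) = 0.2500
  (A=2,B=1): P(A|B) = (1/8)/(1/2) = 1/4;  -(1/8)·log₂(1/4) = 0.2500
H(A|B) = 0.2500 + 0.2500 + 0.1556 + 0.2500 + 0.2500
  = 1.1556 bits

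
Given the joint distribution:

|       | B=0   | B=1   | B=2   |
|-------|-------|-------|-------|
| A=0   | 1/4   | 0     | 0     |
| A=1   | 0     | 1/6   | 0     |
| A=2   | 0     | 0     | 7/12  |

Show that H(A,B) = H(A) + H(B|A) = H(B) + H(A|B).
Marginal P(A) (row sums):
  P(A=0) = 1/4 + 0 + 0 = 1/4
  P(A=1) = 0 + 1/6 + 0 = 1/6
  P(A=2) = 0 + 0 + 7/12 = 7/12
Marginal P(B) (column sums):
  P(B=0) = 1/4 + 0 + 0 = 1/4
  P(B=1) = 0 + 1/6 + 0 = 1/6
  P(B=2) = 0 + 0 + 7/12 = 7/12

Decomposition 1: H(A) + H(B|A)
H(A) = -[(1/4)·log₂(1/4) + (1/6)·log₂(1/6) + (7/12)·log₂(7/12)]
  = 0.5000 + 0.4308 + 0.4536
  = 1.3844 bits
H(B|A) = -Σ P(A,B)·log₂ P(B|A), where P(B|A) = P(A,B) / P(A)
  (cells with P(A,B) = 0 contribute 0)
  (A=0,B=0): P(B|A) = (1/4)/(1/4) = 1;  -(1/4)·log₂(1) = 0.0000
  (A=1,B=1): P(B|A) = (1/6)/(1/6) = 1;  -(1/6)·log₂(1) = 0.0000
  (A=2,B=2): P(B|A) = (7/12)/(7/12) = 1;  -(7/12)·log₂(1) = 0.0000
H(B|A) = 0.0000 + 0.0000 + 0.0000
  = 0.0000 bits
H(A) + H(B|A) = 1.3844 + 0.0000 = 1.3844 bits

Decomposition 2: H(B) + H(A|B)
H(B) = -[(1/4)·log₂(1/4) + (1/6)·log₂(1/6) + (7/12)·log₂(7/12)]
  = 0.5000 + 0.4308 + 0.4536
  = 1.3844 bits
H(A|B) = -Σ P(A,B)·log₂ P(A|B), where P(A|B) = P(A,B) / P(B)
  (cells with P(A,B) = 0 contribute 0)
  (A=0,B=0): P(A|B) = (1/4)/(1/4) = 1;  -(1/4)·log₂(1) = 0.0000
  (A=1,B=1): P(A|B) = (1/6)/(1/6) = 1;  -(1/6)·log₂(1) = 0.0000
  (A=2,B=2): P(A|B) = (7/12)/(7/12) = 1;  -(7/12)·log₂(1) = 0.0000
H(A|B) = 0.0000 + 0.0000 + 0.0000
  = 0.0000 bits
H(B) + H(A|B) = 1.3844 + 0.0000 = 1.3844 bits

Direct computation of the joint entropy:
H(A,B) = -[(1/4)·log₂(1/4) + (1/6)·log₂(1/6) + (7/12)·log₂(7/12)]
  = 0.5000 + 0.4308 + 0.4536
  = 1.3844 bits

All three agree: H(A,B) = 1.3844 bits ✓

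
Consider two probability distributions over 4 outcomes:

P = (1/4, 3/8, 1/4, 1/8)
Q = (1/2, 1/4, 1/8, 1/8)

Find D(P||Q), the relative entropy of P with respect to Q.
D(P||Q) = Σ P(i) log₂(P(i)/Q(i))
  i=0: (1/4) × log₂((1/4)/(1/2)) = (1/4) × log₂(1/2) = -0.2500
  i=1: (3/8) × log₂((3/8)/(1/4)) = (3/8) × log₂(3/2) = 0.2194
  i=2: (1/4) × log₂((1/4)/(1/8)) = (1/4) × log₂(2) = 0.2500
  i=3: (1/8) × log₂((1/8)/(1/8)) = (1/8) × log₂(1) = 0.0000
D(P||Q) = -0.2500 + 0.2194 + 0.2500 + 0.0000
  = 0.2194 bits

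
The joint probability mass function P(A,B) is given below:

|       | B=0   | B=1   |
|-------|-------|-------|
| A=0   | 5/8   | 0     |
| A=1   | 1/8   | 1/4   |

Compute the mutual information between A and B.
Marginal P(A) (row sums):
  P(A=0) = 5/8 + 0 = 5/8
  P(A=1) = 1/8 + 1/4 = 3/8
Marginal P(B) (column sums):
  P(B=0) = 5/8 + 1/8 = 3/4
  P(B=1) = 0 + 1/4 = 1/4

H(A) = -[(5/8)·log₂(5/8) + (3/8)·log₂(3/8)]
  = 0.4238 + 0.5306
  = 0.9544 bits
H(B) = -[(3/4)·log₂(3/4) + (1/4)·log₂(1/4)]
  = 0.3113 + 0.5000
  = 0.8113 bits
H(A,B) = -[(5/8)·log₂(5/8) + (1/8)·log₂(1/8) + (1/4)·log₂(1/4)]
  = 0.4238 + 0.3750 + 0.5000
  = 1.2988 bits

I(A;B) = H(A) + H(B) - H(A,B)
  = 0.9544 + 0.8113 - 1.2988
  = 0.4669 bits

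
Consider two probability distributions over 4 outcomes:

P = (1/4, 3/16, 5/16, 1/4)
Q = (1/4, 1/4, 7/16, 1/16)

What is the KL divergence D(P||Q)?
D(P||Q) = Σ P(i) log₂(P(i)/Q(i))
  i=0: (1/4) × log₂((1/4)/(1/4)) = (1/4) × log₂(1) = 0.0000
  i=1: (3/16) × log₂((3/16)/(1/4)) = (3/16) × log₂(3/4) = -0.0778
  i=2: (5/16) × log₂((5/16)/(7/16)) = (5/16) × log₂(5/7) = -0.1517
  i=3: (1/4) × log₂((1/4)/(1/16)) = (1/4) × log₂(4) = 0.5000
D(P||Q) = 0.0000 - 0.0778 - 0.1517 + 0.5000
  = 0.2705 bits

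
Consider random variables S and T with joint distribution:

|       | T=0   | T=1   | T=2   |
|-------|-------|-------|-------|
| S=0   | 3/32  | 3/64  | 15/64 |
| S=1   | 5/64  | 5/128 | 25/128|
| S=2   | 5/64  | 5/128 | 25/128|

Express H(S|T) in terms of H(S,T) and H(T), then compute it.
H(S|T) = H(S,T) - H(T)

Marginal P(T) (column sums):
  P(T=0) = 3/32 + 5/64 + 5/64 = 1/4
  P(T=1) = 3/64 + 5/128 + 5/128 = 1/8
  P(T=2) = 15/64 + 25/128 + 25/128 = 5/8

H(S,T) = -[(3/32)·log₂(3/32) + (3/64)·log₂(3/64) + (15/64)·log₂(15/64) + (5/64)·log₂(5/64) + (5/128)·log₂(5/128) + (25/128)·log₂(25/128) + (5/64)·log₂(5/64) + (5/128)·log₂(5/128) + (25/128)·log₂(25/128)]
  = 0.3202 + 0.2070 + 0.4906 + 0.2873 + 0.1827 + 0.4602 + 0.2873 + 0.1827 + 0.4602
  = 2.8782 bits
H(T) = -[(1/4)·log₂(1/4) + (1/8)·log₂(1/8) + (5/8)·log₂(5/8)]
  = 0.5000 + 0.3750 + 0.4238
  = 1.2988 bits

H(S|T) = 2.8782 - 1.2988 = 1.5794 bits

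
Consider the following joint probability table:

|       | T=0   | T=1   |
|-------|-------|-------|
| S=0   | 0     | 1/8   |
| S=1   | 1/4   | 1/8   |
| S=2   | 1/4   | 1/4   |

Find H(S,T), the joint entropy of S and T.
H(S,T) = -Σ P(S,T) log₂ P(S,T), summed over the non-zero cells:
H(S,T) = -[(1/8)·log₂(1/8) + (1/4)·log₂(1/4) + (1/8)·log₂(1/8) + (1/4)·log₂(1/4) + (1/4)·log₂(1/4)]
  = 0.3750 + 0.5000 + 0.3750 + 0.5000 + 0.5000
  = 2.2500 bits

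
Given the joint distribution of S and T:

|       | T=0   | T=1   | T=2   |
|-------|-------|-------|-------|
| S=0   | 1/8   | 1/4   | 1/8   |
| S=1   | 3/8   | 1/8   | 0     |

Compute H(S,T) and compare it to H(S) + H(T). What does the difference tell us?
Marginal P(S) (row sums):
  P(S=0) = 1/8 + 1/4 + 1/8 = 1/2
  P(S=1) = 3/8 + 1/8 + 0 = 1/2
Marginal P(T) (column sums):
  P(T=0) = 1/8 + 3/8 = 1/2
  P(T=1) = 1/4 + 1/8 = 3/8
  P(T=2) = 1/8 + 0 = 1/8

H(S,T) = -[(1/8)·log₂(1/8) + (1/4)·log₂(1/4) + (1/8)·log₂(1/8) + (3/8)·log₂(3/8) + (1/8)·log₂(1/8)]
  = 0.3750 + 0.5000 + 0.3750 + 0.5306 + 0.3750
  = 2.1556 bits
H(S) = -[(1/2)·log₂(1/2) + (1/2)·log₂(1/2)]
  = 0.5000 + 0.5000
  = 1.0000 bits
H(T) = -[(1/2)·log₂(1/2) + (3/8)·log₂(3/8) + (1/8)·log₂(1/8)]
  = 0.5000 + 0.5306 + 0.3750
  = 1.4056 bits

H(S) + H(T) = 1.0000 + 1.4056 = 2.4056 bits
Difference: H(S) + H(T) - H(S,T) = 2.4056 - 2.1556 = 0.2500 bits = I(S;T)

The difference is the mutual information; it is positive here, so S and T are dependent (knowing one reduces uncertainty about the other by 0.2500 bits).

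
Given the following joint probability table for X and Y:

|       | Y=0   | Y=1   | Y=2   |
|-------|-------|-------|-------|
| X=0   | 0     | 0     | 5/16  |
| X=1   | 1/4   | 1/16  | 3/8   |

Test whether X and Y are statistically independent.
Marginal P(X) (row sums):
  P(X=0) = 0 + 0 + 5/16 = 5/16
  P(X=1) = 1/4 + 1/16 + 3/8 = 11/16
Marginal P(Y) (column sums):
  P(Y=0) = 0 + 1/4 = 1/4
  P(Y=1) = 0 + 1/16 = 1/16
  P(Y=2) = 5/16 + 3/8 = 11/16

X and Y are independent iff P(X=i,Y=j) = P(X=i)·P(Y=j) for every cell.
  P(X=0)·P(Y=0) = 5/16 × 1/4 = 5/64, but P(X=0,Y=0) = 0 ✗

No, X and Y are not independent. Quantitatively, I(X;Y) > 0:

H(X) = -[(5/16)·log₂(5/16) + (11/16)·log₂(11/16)]
  = 0.5244 + 0.3716
  = 0.8960 bits
H(Y) = -[(1/4)·log₂(1/4) + (1/16)·log₂(1/16) + (11/16)·log₂(11/16)]
  = 0.5000 + 0.2500 + 0.3716
  = 1.1216 bits
H(X,Y) = -[(5/16)·log₂(5/16) + (1/4)·log₂(1/4) + (1/16)·log₂(1/16) + (3/8)·log₂(3/8)]
  = 0.5244 + 0.5000 + 0.2500 + 0.5306
  = 1.8050 bits
I(X;Y) = H(X) + H(Y) - H(X,Y) = 0.8960 + 1.1216 - 1.8050 = 0.2126 bits > 0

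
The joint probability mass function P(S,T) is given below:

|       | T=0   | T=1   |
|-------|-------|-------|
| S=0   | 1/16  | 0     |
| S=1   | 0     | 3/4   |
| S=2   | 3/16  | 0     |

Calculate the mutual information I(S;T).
Marginal P(S) (row sums):
  P(S=0) = 1/16 + 0 = 1/16
  P(S=1) = 0 + 3/4 = 3/4
  P(S=2) = 3/16 + 0 = 3/16
Marginal P(T) (column sums):
  P(T=0) = 1/16 + 0 + 3/16 = 1/4
  P(T=1) = 0 + 3/4 + 0 = 3/4

H(S) = -[(1/16)·log₂(1/16) + (3/4)·log₂(3/4) + (3/16)·log₂(3/16)]
  = 0.2500 + 0.3113 + 0.4528
  = 1.0141 bits
H(T) = -[(1/4)·log₂(1/4) + (3/4)·log₂(3/4)]
  = 0.5000 + 0.3113
  = 0.8113 bits
H(S,T) = -[(1/16)·log₂(1/16) + (3/4)·log₂(3/4) + (3/16)·log₂(3/16)]
  = 0.2500 + 0.3113 + 0.4528
  = 1.0141 bits

I(S;T) = H(S) + H(T) - H(S,T)
  = 1.0141 + 0.8113 - 1.0141
  = 0.8113 bits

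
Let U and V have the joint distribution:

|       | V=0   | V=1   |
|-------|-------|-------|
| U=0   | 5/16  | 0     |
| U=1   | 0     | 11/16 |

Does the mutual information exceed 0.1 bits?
Marginal P(U) (row sums):
  P(U=0) = 5/16 + 0 = 5/16
  P(U=1) = 0 + 11/16 = 11/16
Marginal P(V) (column sums):
  P(V=0) = 5/16 + 0 = 5/16
  P(V=1) = 0 + 11/16 = 11/16

H(U) = -[(5/16)·log₂(5/16) + (11/16)·log₂(11/16)]
  = 0.5244 + 0.3716
  = 0.8960 bits
H(V) = -[(5/16)·log₂(5/16) + (11/16)·log₂(11/16)]
  = 0.5244 + 0.3716
  = 0.8960 bits
H(U,V) = -[(5/16)·log₂(5/16) + (11/16)·log₂(11/16)]
  = 0.5244 + 0.3716
  = 0.8960 bits

I(U;V) = H(U) + H(V) - H(U,V)
  = 0.8960 + 0.8960 - 0.8960
  = 0.8960 bits

Yes. I(U;V) = 0.8960 bits, which is > 0.1 bits.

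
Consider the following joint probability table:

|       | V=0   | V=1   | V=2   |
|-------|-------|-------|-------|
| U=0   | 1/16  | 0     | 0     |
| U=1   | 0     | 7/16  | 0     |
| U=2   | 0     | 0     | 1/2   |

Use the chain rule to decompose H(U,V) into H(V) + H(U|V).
By the chain rule: H(U,V) = H(V) + H(U|V)

Marginal P(V) (column sums):
  P(V=0) = 1/16 + 0 + 0 = 1/16
  P(V=1) = 0 + 7/16 + 0 = 7/16
  P(V=2) = 0 + 0 + 1/2 = 1/2
H(V) = -[(1/16)·log₂(1/16) + (7/16)·log₂(7/16) + (1/2)·log₂(1/2)]
  = 0.2500 + 0.5218 + 0.5000
  = 1.2718 bits
H(U|V) = -Σ P(U,V)·log₂ P(U|V), where P(U|V) = P(U,V) / P(V)
  (cells with P(U,V) = 0 contribute 0)
  (U=0,V=0): P(U|V) = (1/16)/(1/16) = 1;  -(1/16)·log₂(1) = 0.0000
  (U=1,V=1): P(U|V) = (7/16)/(7/16) = 1;  -(7/16)·log₂(1) = 0.0000
  (U=2,V=2): P(U|V) = (1/2)/(1/2) = 1;  -(1/2)·log₂(1) = 0.0000
H(U|V) = 0.0000 + 0.0000 + 0.0000
  = 0.0000 bits

H(U,V) = H(V) + H(U|V) = 1.2718 + 0.0000 = 1.2718 bits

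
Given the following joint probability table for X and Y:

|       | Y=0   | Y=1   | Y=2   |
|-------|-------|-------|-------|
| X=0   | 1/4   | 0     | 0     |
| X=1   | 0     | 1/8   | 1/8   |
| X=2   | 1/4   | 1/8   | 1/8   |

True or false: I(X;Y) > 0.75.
Marginal P(X) (row sums):
  P(X=0) = 1/4 + 0 + 0 = 1/4
  P(X=1) = 0 + 1/8 + 1/8 = 1/4
  P(X=2) = 1/4 + 1/8 + 1/8 = 1/2
Marginal P(Y) (column sums):
  P(Y=0) = 1/4 + 0 + 1/4 = 1/2
  P(Y=1) = 0 + 1/8 + 1/8 = 1/4
  P(Y=2) = 0 + 1/8 + 1/8 = 1/4

H(X) = -[(1/4)·log₂(1/4) + (1/4)·log₂(1/4) + (1/2)·log₂(1/2)]
  = 0.5000 + 0.5000 + 0.5000
  = 1.5000 bits
H(Y) = -[(1/2)·log₂(1/2) + (1/4)·log₂(1/4) + (1/4)·log₂(1/4)]
  = 0.5000 + 0.5000 + 0.5000
  = 1.5000 bits
H(X,Y) = -[(1/4)·log₂(1/4) + (1/8)·log₂(1/8) + (1/8)·log₂(1/8) + (1/4)·log₂(1/4) + (1/8)·log₂(1/8) + (1/8)·log₂(1/8)]
  = 0.5000 + 0.3750 + 0.3750 + 0.5000 + 0.3750 + 0.3750
  = 2.5000 bits

I(X;Y) = H(X) + H(Y) - H(X,Y)
  = 1.5000 + 1.5000 - 2.5000
  = 0.5000 bits

False. I(X;Y) = 0.5000 bits, which is ≤ 0.75 bits.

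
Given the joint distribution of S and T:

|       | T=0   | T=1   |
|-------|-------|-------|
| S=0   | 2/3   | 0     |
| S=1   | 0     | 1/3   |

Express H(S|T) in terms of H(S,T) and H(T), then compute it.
H(S|T) = H(S,T) - H(T)

Marginal P(T) (column sums):
  P(T=0) = 2/3 + 0 = 2/3
  P(T=1) = 0 + 1/3 = 1/3

H(S,T) = -[(2/3)·log₂(2/3) + (1/3)·log₂(1/3)]
  = 0.3900 + 0.5283
  = 0.9183 bits
H(T) = -[(2/3)·log₂(2/3) + (1/3)·log₂(1/3)]
  = 0.3900 + 0.5283
  = 0.9183 bits

H(S|T) = 0.9183 - 0.9183 = 0.0000 bits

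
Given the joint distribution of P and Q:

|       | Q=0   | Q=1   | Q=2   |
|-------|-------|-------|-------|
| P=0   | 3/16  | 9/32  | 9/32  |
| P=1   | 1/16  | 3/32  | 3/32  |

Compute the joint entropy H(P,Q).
H(P,Q) = -Σ P(P,Q) log₂ P(P,Q), summed over the non-zero cells:
H(P,Q) = -[(3/16)·log₂(3/16) + (9/32)·log₂(9/32) + (9/32)·log₂(9/32) + (1/16)·log₂(1/16) + (3/32)·log₂(3/32) + (3/32)·log₂(3/32)]
  = 0.4528 + 0.5147 + 0.5147 + 0.2500 + 0.3202 + 0.3202
  = 2.3726 bits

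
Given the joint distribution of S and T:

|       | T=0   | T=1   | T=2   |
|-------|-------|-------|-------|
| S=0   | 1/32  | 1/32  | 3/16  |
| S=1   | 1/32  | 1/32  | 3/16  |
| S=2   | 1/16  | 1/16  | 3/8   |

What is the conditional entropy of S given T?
Marginal P(T) (column sums):
  P(T=0) = 1/32 + 1/32 + 1/16 = 1/8
  P(T=1) = 1/32 + 1/32 + 1/16 = 1/8
  P(T=2) = 3/16 + 3/16 + 3/8 = 3/4

H(S|T) = -Σ P(S,T)·log₂ P(S|T), where P(S|T) = P(S,T) / P(T)
  (S=0,T=0): P(S|T) = (1/32)/(1/8) = 1/4;  -(1/32)·log₂(1/4) = 0.0625
  (S=0,T=1): P(S|T) = (1/32)/(1/8) = 1/4;  -(1/32)·log₂(1/4) = 0.0625
  (S=0,T=2): P(S|T) = (3/16)/(3/4) = 1/4;  -(3/16)·log₂(1/4) = 0.3750
  (S=1,T=0): P(S|T) = (1/32)/(1/8) = 1/4;  -(1/32)·log₂(1/4) = 0.0625
  (S=1,T=1): P(S|T) = (1/32)/(1/8) = 1/4;  -(1/32)·log₂(1/4) = 0.0625
  (S=1,T=2): P(S|T) = (3/16)/(3/4) = 1/4;  -(3/16)·log₂(1/4) = 0.3750
  (S=2,T=0): P(S|T) = (1/16)/(1/8) = 1/2;  -(1/16)·log₂(1/2) = 0.0625
  (S=2,T=1): P(S|T) = (1/16)/(1/8) = 1/2;  -(1/16)·log₂(1/2) = 0.0625
  (S=2,T=2): P(S|T) = (3/8)/(3/4) = 1/2;  -(3/8)·log₂(1/2) = 0.3750
H(S|T) = 0.0625 + 0.0625 + 0.3750 + 0.0625 + 0.0625 + 0.3750 + 0.0625 + 0.0625 + 0.3750
  = 1.5000 bits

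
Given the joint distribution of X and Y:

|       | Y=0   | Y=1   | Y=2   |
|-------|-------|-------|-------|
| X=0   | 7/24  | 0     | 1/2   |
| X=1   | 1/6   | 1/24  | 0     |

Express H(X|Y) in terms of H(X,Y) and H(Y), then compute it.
H(X|Y) = H(X,Y) - H(Y)

Marginal P(Y) (column sums):
  P(Y=0) = 7/24 + 1/6 = 11/24
  P(Y=1) = 0 + 1/24 = 1/24
  P(Y=2) = 1/2 + 0 = 1/2

H(X,Y) = -[(7/24)·log₂(7/24) + (1/2)·log₂(1/2) + (1/6)·log₂(1/6) + (1/24)·log₂(1/24)]
  = 0.5185 + 0.5000 + 0.4308 + 0.1910
  = 1.6403 bits
H(Y) = -[(11/24)·log₂(11/24) + (1/24)·log₂(1/24) + (1/2)·log₂(1/2)]
  = 0.5159 + 0.1910 + 0.5000
  = 1.2069 bits

H(X|Y) = 1.6403 - 1.2069 = 0.4334 bits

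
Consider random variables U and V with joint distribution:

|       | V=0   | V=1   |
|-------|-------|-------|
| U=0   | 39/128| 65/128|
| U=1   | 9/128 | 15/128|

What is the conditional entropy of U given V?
Marginal P(V) (column sums):
  P(V=0) = 39/128 + 9/128 = 3/8
  P(V=1) = 65/128 + 15/128 = 5/8

H(U|V) = -Σ P(U,V)·log₂ P(U|V), where P(U|V) = P(U,V) / P(V)
  (U=0,V=0): P(U|V) = (39/128)/(3/8) = 13/16;  -(39/128)·log₂(13/16) = 0.0913
  (U=0,V=1): P(U|V) = (65/128)/(5/8) = 13/16;  -(65/128)·log₂(13/16) = 0.1521
  (U=1,V=0): P(U|V) = (9/128)/(3/8) = 3/16;  -(9/128)·log₂(3/16) = 0.1698
  (U=1,V=1): P(U|V) = (15/128)/(5/8) = 3/16;  -(15/128)·log₂(3/16) = 0.2830
H(U|V) = 0.0913 + 0.1521 + 0.1698 + 0.2830
  = 0.6962 bits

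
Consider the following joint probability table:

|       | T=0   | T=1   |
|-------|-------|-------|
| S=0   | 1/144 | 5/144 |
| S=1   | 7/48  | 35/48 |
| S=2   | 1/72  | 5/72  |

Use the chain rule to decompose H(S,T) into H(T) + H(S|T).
By the chain rule: H(S,T) = H(T) + H(S|T)

Marginal P(T) (column sums):
  P(T=0) = 1/144 + 7/48 + 1/72 = 1/6
  P(T=1) = 5/144 + 35/48 + 5/72 = 5/6
H(T) = -[(1/6)·log₂(1/6) + (5/6)·log₂(5/6)]
  = 0.4308 + 0.2192
  = 0.6500 bits
H(S|T) = -Σ P(S,T)·log₂ P(S|T), where P(S|T) = P(S,T) / P(T)
  (S=0,T=0): P(S|T) = (1/144)/(1/6) = 1/24;  -(1/144)·log₂(1/24) = 0.0318
  (S=0,T=1): P(S|T) = (5/144)/(5/6) = 1/24;  -(5/144)·log₂(1/24) = 0.1592
  (S=1,T=0): P(S|T) = (7/48)/(1/6) = 7/8;  -(7/48)·log₂(7/8) = 0.0281
  (S=1,T=1): P(S|T) = (35/48)/(5/6) = 7/8;  -(35/48)·log₂(7/8) = 0.1405
  (S=2,T=0): P(S|T) = (1/72)/(1/6) = 1/12;  -(1/72)·log₂(1/12) = 0.0498
  (S=2,T=1): P(S|T) = (5/72)/(5/6) = 1/12;  -(5/72)·log₂(1/12) = 0.2490
H(S|T) = 0.0318 + 0.1592 + 0.0281 + 0.1405 + 0.0498 + 0.2490
  = 0.6584 bits

H(S,T) = H(T) + H(S|T) = 0.6500 + 0.6584 = 1.3084 bits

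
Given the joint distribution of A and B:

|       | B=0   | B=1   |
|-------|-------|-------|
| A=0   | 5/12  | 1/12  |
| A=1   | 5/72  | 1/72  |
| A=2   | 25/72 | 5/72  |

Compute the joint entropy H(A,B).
H(A,B) = -Σ P(A,B) log₂ P(A,B), summed over the non-zero cells:
H(A,B) = -[(5/12)·log₂(5/12) + (1/12)·log₂(1/12) + (5/72)·log₂(5/72) + (1/72)·log₂(1/72) + (25/72)·log₂(25/72) + (5/72)·log₂(5/72)]
  = 0.5263 + 0.2987 + 0.2672 + 0.0857 + 0.5299 + 0.2672
  = 1.9750 bits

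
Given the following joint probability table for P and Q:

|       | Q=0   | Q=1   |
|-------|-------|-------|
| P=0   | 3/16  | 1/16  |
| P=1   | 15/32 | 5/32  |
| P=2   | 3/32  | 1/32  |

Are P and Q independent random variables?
Marginal P(P) (row sums):
  P(P=0) = 3/16 + 1/16 = 1/4
  P(P=1) = 15/32 + 5/32 = 5/8
  P(P=2) = 3/32 + 1/32 = 1/8
Marginal P(Q) (column sums):
  P(Q=0) = 3/16 + 15/32 + 3/32 = 3/4
  P(Q=1) = 1/16 + 5/32 + 1/32 = 1/4

P and Q are independent iff P(P=i,Q=j) = P(P=i)·P(Q=j) for every cell.
  P(P=0)·P(Q=0) = 1/4 × 3/4 = 3/16 = P(P=0,Q=0) ✓
  P(P=0)·P(Q=1) = 1/4 × 1/4 = 1/16 = P(P=0,Q=1) ✓
  P(P=1)·P(Q=0) = 5/8 × 3/4 = 15/32 = P(P=1,Q=0) ✓
  P(P=1)·P(Q=1) = 5/8 × 1/4 = 5/32 = P(P=1,Q=1) ✓
  P(P=2)·P(Q=0) = 1/8 × 3/4 = 3/32 = P(P=2,Q=0) ✓
  P(P=2)·P(Q=1) = 1/8 × 1/4 = 1/32 = P(P=2,Q=1) ✓

Yes, P and Q are independent: every cell factors, so I(P;Q) = 0 bits.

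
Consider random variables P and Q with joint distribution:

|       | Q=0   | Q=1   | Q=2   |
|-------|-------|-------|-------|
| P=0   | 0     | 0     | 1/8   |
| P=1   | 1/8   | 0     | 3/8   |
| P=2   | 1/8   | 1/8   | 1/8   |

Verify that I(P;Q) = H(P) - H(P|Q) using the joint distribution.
Left side, from I(P;Q) = H(P) + H(Q) - H(P,Q):
Marginal P(P) (row sums):
  P(P=0) = 0 + 0 + 1/8 = 1/8
  P(P=1) = 1/8 + 0 + 3/8 = 1/2
  P(P=2) = 1/8 + 1/8 + 1/8 = 3/8
Marginal P(Q) (column sums):
  P(Q=0) = 0 + 1/8 + 1/8 = 1/4
  P(Q=1) = 0 + 0 + 1/8 = 1/8
  P(Q=2) = 1/8 + 3/8 + 1/8 = 5/8

H(P) = -[(1/8)·log₂(1/8) + (1/2)·log₂(1/2) + (3/8)·log₂(3/8)]
  = 0.3750 + 0.5000 + 0.5306
  = 1.4056 bits
H(Q) = -[(1/4)·log₂(1/4) + (1/8)·log₂(1/8) + (5/8)·log₂(5/8)]
  = 0.5000 + 0.3750 + 0.4238
  = 1.2988 bits
H(P,Q) = -[(1/8)·log₂(1/8) + (1/8)·log₂(1/8) + (3/8)·log₂(3/8) + (1/8)·log₂(1/8) + (1/8)·log₂(1/8) + (1/8)·log₂(1/8)]
  = 0.3750 + 0.3750 + 0.5306 + 0.3750 + 0.3750 + 0.3750
  = 2.4056 bits

I(P;Q) = H(P) + H(Q) - H(P,Q)
  = 1.4056 + 1.2988 - 2.4056
  = 0.2988 bits

Right side, with H(P|Q) computed directly from the conditional probabilities:
H(P|Q) = -Σ P(P,Q)·log₂ P(P|Q), where P(P|Q) = P(P,Q) / P(Q)
  (cells with P(P,Q) = 0 contribute 0)
  (P=0,Q=2): P(P|Q) = (1/8)/(5/8) = 1/5;  -(1/8)·log₂(1/5) = 0.2902
  (P=1,Q=0): P(P|Q) = (1/8)/(1/4) = 1/2;  -(1/8)·log₂(1/2) = 0.1250
  (P=1,Q=2): P(P|Q) = (3/8)/(5/8) = 3/5;  -(3/8)·log₂(3/5) = 0.2764
  (P=2,Q=0): P(P|Q) = (1/8)/(1/4) = 1/2;  -(1/8)·log₂(1/2) = 0.1250
  (P=2,Q=1): P(P|Q) = (1/8)/(1/8) = 1;  -(1/8)·log₂(1) = 0.0000
  (P=2,Q=2): P(P|Q) = (1/8)/(5/8) = 1/5;  -(1/8)·log₂(1/5) = 0.2902
H(P|Q) = 0.2902 + 0.1250 + 0.2764 + 0.1250 + 0.0000 + 0.2902
  = 1.1068 bits
H(P) - H(P|Q) = 1.4056 - 1.1068 = 0.2988 bits

Both sides equal 0.2988 bits, so I(P;Q) = H(P) - H(P|Q) ✓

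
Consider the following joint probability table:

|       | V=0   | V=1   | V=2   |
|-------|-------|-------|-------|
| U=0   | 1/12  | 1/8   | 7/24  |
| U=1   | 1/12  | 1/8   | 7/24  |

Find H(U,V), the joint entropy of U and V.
H(U,V) = -Σ P(U,V) log₂ P(U,V), summed over the non-zero cells:
H(U,V) = -[(1/12)·log₂(1/12) + (1/8)·log₂(1/8) + (7/24)·log₂(7/24) + (1/12)·log₂(1/12) + (1/8)·log₂(1/8) + (7/24)·log₂(7/24)]
  = 0.2987 + 0.3750 + 0.5185 + 0.2987 + 0.3750 + 0.5185
  = 2.3844 bits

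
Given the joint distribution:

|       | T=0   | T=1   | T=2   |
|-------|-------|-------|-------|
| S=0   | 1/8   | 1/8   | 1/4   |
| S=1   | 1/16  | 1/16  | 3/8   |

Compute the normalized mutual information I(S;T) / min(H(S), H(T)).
Marginal P(S) (row sums):
  P(S=0) = 1/8 + 1/8 + 1/4 = 1/2
  P(S=1) = 1/16 + 1/16 + 3/8 = 1/2
Marginal P(T) (column sums):
  P(T=0) = 1/8 + 1/16 = 3/16
  P(T=1) = 1/8 + 1/16 = 3/16
  P(T=2) = 1/4 + 3/8 = 5/8

H(S) = -[(1/2)·log₂(1/2) + (1/2)·log₂(1/2)]
  = 0.5000 + 0.5000
  = 1.0000 bits
H(T) = -[(3/16)·log₂(3/16) + (3/16)·log₂(3/16) + (5/8)·log₂(5/8)]
  = 0.4528 + 0.4528 + 0.4238
  = 1.3294 bits
H(S,T) = -[(1/8)·log₂(1/8) + (1/8)·log₂(1/8) + (1/4)·log₂(1/4) + (1/16)·log₂(1/16) + (1/16)·log₂(1/16) + (3/8)·log₂(3/8)]
  = 0.3750 + 0.3750 + 0.5000 + 0.2500 + 0.2500 + 0.5306
  = 2.2806 bits

I(S;T) = H(S) + H(T) - H(S,T)
  = 1.0000 + 1.3294 - 2.2806
  = 0.0488 bits

min(H(S), H(T)) = min(1.0000, 1.3294) = 1.0000 bits
Normalized MI = 0.0488 / 1.0000 = 0.0488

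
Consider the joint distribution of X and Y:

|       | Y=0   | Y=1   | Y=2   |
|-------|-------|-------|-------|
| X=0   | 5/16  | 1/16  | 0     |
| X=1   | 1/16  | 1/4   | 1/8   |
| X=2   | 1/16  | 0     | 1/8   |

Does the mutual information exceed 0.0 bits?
Marginal P(X) (row sums):
  P(X=0) = 5/16 + 1/16 + 0 = 3/8
  P(X=1) = 1/16 + 1/4 + 1/8 = 7/16
  P(X=2) = 1/16 + 0 + 1/8 = 3/16
Marginal P(Y) (column sums):
  P(Y=0) = 5/16 + 1/16 + 1/16 = 7/16
  P(Y=1) = 1/16 + 1/4 + 0 = 5/16
  P(Y=2) = 0 + 1/8 + 1/8 = 1/4

H(X) = -[(3/8)·log₂(3/8) + (7/16)·log₂(7/16) + (3/16)·log₂(3/16)]
  = 0.5306 + 0.5218 + 0.4528
  = 1.5052 bits
H(Y) = -[(7/16)·log₂(7/16) + (5/16)·log₂(5/16) + (1/4)·log₂(1/4)]
  = 0.5218 + 0.5244 + 0.5000
  = 1.5462 bits
H(X,Y) = -[(5/16)·log₂(5/16) + (1/16)·log₂(1/16) + (1/16)·log₂(1/16) + (1/4)·log₂(1/4) + (1/8)·log₂(1/8) + (1/16)·log₂(1/16) + (1/8)·log₂(1/8)]
  = 0.5244 + 0.2500 + 0.2500 + 0.5000 + 0.3750 + 0.2500 + 0.3750
  = 2.5244 bits

I(X;Y) = H(X) + H(Y) - H(X,Y)
  = 1.5052 + 1.5462 - 2.5244
  = 0.5270 bits

Yes. I(X;Y) = 0.5270 bits, which is > 0.0 bits.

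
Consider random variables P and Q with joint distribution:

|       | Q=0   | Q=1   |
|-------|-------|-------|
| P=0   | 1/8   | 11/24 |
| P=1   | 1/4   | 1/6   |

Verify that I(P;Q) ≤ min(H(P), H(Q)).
Marginal P(P) (row sums):
  P(P=0) = 1/8 + 11/24 = 7/12
  P(P=1) = 1/4 + 1/6 = 5/12
Marginal P(Q) (column sums):
  P(Q=0) = 1/8 + 1/4 = 3/8
  P(Q=1) = 11/24 + 1/6 = 5/8

H(P) = -[(7/12)·log₂(7/12) + (5/12)·log₂(5/12)]
  = 0.4536 + 0.5263
  = 0.9799 bits
H(Q) = -[(3/8)·log₂(3/8) + (5/8)·log₂(5/8)]
  = 0.5306 + 0.4238
  = 0.9544 bits
H(P,Q) = -[(1/8)·log₂(1/8) + (11/24)·log₂(11/24) + (1/4)·log₂(1/4) + (1/6)·log₂(1/6)]
  = 0.3750 + 0.5159 + 0.5000 + 0.4308
  = 1.8217 bits

I(P;Q) = H(P) + H(Q) - H(P,Q)
  = 0.9799 + 0.9544 - 1.8217
  = 0.1126 bits

min(H(P), H(Q)) = min(0.9799, 0.9544) = 0.9544 bits
Since 0.1126 ≤ 0.9544, the bound is satisfied ✓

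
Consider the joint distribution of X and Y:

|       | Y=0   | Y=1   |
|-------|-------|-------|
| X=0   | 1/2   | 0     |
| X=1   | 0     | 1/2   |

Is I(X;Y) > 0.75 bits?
Marginal P(X) (row sums):
  P(X=0) = 1/2 + 0 = 1/2
  P(X=1) = 0 + 1/2 = 1/2
Marginal P(Y) (column sums):
  P(Y=0) = 1/2 + 0 = 1/2
  P(Y=1) = 0 + 1/2 = 1/2

H(X) = -[(1/2)·log₂(1/2) + (1/2)·log₂(1/2)]
  = 0.5000 + 0.5000
  = 1.0000 bits
H(Y) = -[(1/2)·log₂(1/2) + (1/2)·log₂(1/2)]
  = 0.5000 + 0.5000
  = 1.0000 bits
H(X,Y) = -[(1/2)·log₂(1/2) + (1/2)·log₂(1/2)]
  = 0.5000 + 0.5000
  = 1.0000 bits

I(X;Y) = H(X) + H(Y) - H(X,Y)
  = 1.0000 + 1.0000 - 1.0000
  = 1.0000 bits

Yes. I(X;Y) = 1.0000 bits, which is > 0.75 bits.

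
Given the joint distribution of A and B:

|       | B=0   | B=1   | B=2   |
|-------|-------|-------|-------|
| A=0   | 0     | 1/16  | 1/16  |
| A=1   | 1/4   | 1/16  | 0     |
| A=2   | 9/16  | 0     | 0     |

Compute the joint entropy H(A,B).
H(A,B) = -Σ P(A,B) log₂ P(A,B), summed over the non-zero cells:
H(A,B) = -[(1/16)·log₂(1/16) + (1/16)·log₂(1/16) + (1/4)·log₂(1/4) + (1/16)·log₂(1/16) + (9/16)·log₂(9/16)]
  = 0.2500 + 0.2500 + 0.5000 + 0.2500 + 0.4669
  = 1.7169 bits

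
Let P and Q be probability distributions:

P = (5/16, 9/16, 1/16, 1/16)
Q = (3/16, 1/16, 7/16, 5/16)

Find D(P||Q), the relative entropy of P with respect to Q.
D(P||Q) = Σ P(i) log₂(P(i)/Q(i))
  i=0: (5/16) × log₂((5/16)/(3/16)) = (5/16) × log₂(5/3) = 0.2303
  i=1: (9/16) × log₂((9/16)/(1/16)) = (9/16) × log₂(9) = 1.7831
  i=2: (1/16) × log₂((1/16)/(7/16)) = (1/16) × log₂(1/7) = -0.1755
  i=3: (1/16) × log₂((1/16)/(5/16)) = (1/16) × log₂(1/5) = -0.1451
D(P||Q) = 0.2303 + 1.7831 - 0.1755 - 0.1451
  = 1.6928 bits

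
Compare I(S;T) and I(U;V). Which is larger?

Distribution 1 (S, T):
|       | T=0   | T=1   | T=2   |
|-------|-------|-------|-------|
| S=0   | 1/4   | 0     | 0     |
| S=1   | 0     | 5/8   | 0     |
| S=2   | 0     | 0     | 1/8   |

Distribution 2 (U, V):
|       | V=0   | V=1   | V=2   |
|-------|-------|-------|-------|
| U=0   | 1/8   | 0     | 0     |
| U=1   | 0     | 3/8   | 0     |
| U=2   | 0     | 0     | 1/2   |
Distribution 1 (S, T):
Marginal P(S) (row sums):
  P(S=0) = 1/4 + 0 + 0 = 1/4
  P(S=1) = 0 + 5/8 + 0 = 5/8
  P(S=2) = 0 + 0 + 1/8 = 1/8
Marginal P(T) (column sums):
  P(T=0) = 1/4 + 0 + 0 = 1/4
  P(T=1) = 0 + 5/8 + 0 = 5/8
  P(T=2) = 0 + 0 + 1/8 = 1/8

H(S) = -[(1/4)·log₂(1/4) + (5/8)·log₂(5/8) + (1/8)·log₂(1/8)]
  = 0.5000 + 0.4238 + 0.3750
  = 1.2988 bits
H(T) = -[(1/4)·log₂(1/4) + (5/8)·log₂(5/8) + (1/8)·log₂(1/8)]
  = 0.5000 + 0.4238 + 0.3750
  = 1.2988 bits
H(S,T) = -[(1/4)·log₂(1/4) + (5/8)·log₂(5/8) + (1/8)·log₂(1/8)]
  = 0.5000 + 0.4238 + 0.3750
  = 1.2988 bits

I(S;T) = H(S) + H(T) - H(S,T)
  = 1.2988 + 1.2988 - 1.2988
  = 1.2988 bits

Distribution 2 (U, V):
Marginal P(U) (row sums):
  P(U=0) = 1/8 + 0 + 0 = 1/8
  P(U=1) = 0 + 3/8 + 0 = 3/8
  P(U=2) = 0 + 0 + 1/2 = 1/2
Marginal P(V) (column sums):
  P(V=0) = 1/8 + 0 + 0 = 1/8
  P(V=1) = 0 + 3/8 + 0 = 3/8
  P(V=2) = 0 + 0 + 1/2 = 1/2

H(U) = -[(1/8)·log₂(1/8) + (3/8)·log₂(3/8) + (1/2)·log₂(1/2)]
  = 0.3750 + 0.5306 + 0.5000
  = 1.4056 bits
H(V) = -[(1/8)·log₂(1/8) + (3/8)·log₂(3/8) + (1/2)·log₂(1/2)]
  = 0.3750 + 0.5306 + 0.5000
  = 1.4056 bits
H(U,V) = -[(1/8)·log₂(1/8) + (3/8)·log₂(3/8) + (1/2)·log₂(1/2)]
  = 0.3750 + 0.5306 + 0.5000
  = 1.4056 bits

I(U;V) = H(U) + H(V) - H(U,V)
  = 1.4056 + 1.4056 - 1.4056
  = 1.4056 bits

I(U;V) = 1.4056 bits > I(S;T) = 1.2988 bits, so (U, V) has the higher mutual information (stronger dependence).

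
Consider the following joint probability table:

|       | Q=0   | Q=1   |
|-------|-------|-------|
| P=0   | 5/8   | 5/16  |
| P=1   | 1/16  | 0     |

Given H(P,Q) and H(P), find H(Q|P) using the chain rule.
From the chain rule: H(P,Q) = H(P) + H(Q|P)
Therefore: H(Q|P) = H(P,Q) - H(P)

H(P,Q) = -[(5/8)·log₂(5/8) + (5/16)·log₂(5/16) + (1/16)·log₂(1/16)]
  = 0.4238 + 0.5244 + 0.2500
  = 1.1982 bits
Marginal P(P) (row sums):
  P(P=0) = 5/8 + 5/16 = 15/16
  P(P=1) = 1/16 + 0 = 1/16
H(P) = -[(15/16)·log₂(15/16) + (1/16)·log₂(1/16)]
  = 0.0873 + 0.2500
  = 0.3373 bits

H(Q|P) = 1.1982 - 0.3373 = 0.8609 bits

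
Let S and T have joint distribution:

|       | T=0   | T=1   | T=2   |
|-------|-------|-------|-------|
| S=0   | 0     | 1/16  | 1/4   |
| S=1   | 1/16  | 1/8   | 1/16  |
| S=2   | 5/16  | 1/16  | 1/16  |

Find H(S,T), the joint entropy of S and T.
H(S,T) = -Σ P(S,T) log₂ P(S,T), summed over the non-zero cells:
H(S,T) = -[(1/16)·log₂(1/16) + (1/4)·log₂(1/4) + (1/16)·log₂(1/16) + (1/8)·log₂(1/8) + (1/16)·log₂(1/16) + (5/16)·log₂(5/16) + (1/16)·log₂(1/16) + (1/16)·log₂(1/16)]
  = 0.2500 + 0.5000 + 0.2500 + 0.3750 + 0.2500 + 0.5244 + 0.2500 + 0.2500
  = 2.6494 bits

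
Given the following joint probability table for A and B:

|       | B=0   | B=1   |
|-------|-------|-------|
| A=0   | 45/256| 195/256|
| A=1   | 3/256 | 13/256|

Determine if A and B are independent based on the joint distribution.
Marginal P(A) (row sums):
  P(A=0) = 45/256 + 195/256 = 15/16
  P(A=1) = 3/256 + 13/256 = 1/16
Marginal P(B) (column sums):
  P(B=0) = 45/256 + 3/256 = 3/16
  P(B=1) = 195/256 + 13/256 = 13/16

A and B are independent iff P(A=i,B=j) = P(A=i)·P(B=j) for every cell.
  P(A=0)·P(B=0) = 15/16 × 3/16 = 45/256 = P(A=0,B=0) ✓
  P(A=0)·P(B=1) = 15/16 × 13/16 = 195/256 = P(A=0,B=1) ✓
  P(A=1)·P(B=0) = 1/16 × 3/16 = 3/256 = P(A=1,B=0) ✓
  P(A=1)·P(B=1) = 1/16 × 13/16 = 13/256 = P(A=1,B=1) ✓

Yes, A and B are independent: every cell factors, so I(A;B) = 0 bits.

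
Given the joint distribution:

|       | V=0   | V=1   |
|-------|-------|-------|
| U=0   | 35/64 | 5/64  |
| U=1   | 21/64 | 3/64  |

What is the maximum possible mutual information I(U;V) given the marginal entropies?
The upper bound on mutual information is I(U;V) ≤ min(H(U), H(V)).

Marginal P(U) (row sums):
  P(U=0) = 35/64 + 5/64 = 5/8
  P(U=1) = 21/64 + 3/64 = 3/8
Marginal P(V) (column sums):
  P(V=0) = 35/64 + 21/64 = 7/8
  P(V=1) = 5/64 + 3/64 = 1/8

H(U) = -[(5/8)·log₂(5/8) + (3/8)·log₂(3/8)]
  = 0.4238 + 0.5306
  = 0.9544 bits
H(V) = -[(7/8)·log₂(7/8) + (1/8)·log₂(1/8)]
  = 0.1686 + 0.3750
  = 0.5436 bits

Maximum possible I(U;V) = min(0.9544, 0.5436) = 0.5436 bits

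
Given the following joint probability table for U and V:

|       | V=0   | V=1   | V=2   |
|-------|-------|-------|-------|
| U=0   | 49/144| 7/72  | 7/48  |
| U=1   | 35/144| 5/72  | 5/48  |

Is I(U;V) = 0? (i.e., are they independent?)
Marginal P(U) (row sums):
  P(U=0) = 49/144 + 7/72 + 7/48 = 7/12
  P(U=1) = 35/144 + 5/72 + 5/48 = 5/12
Marginal P(V) (column sums):
  P(V=0) = 49/144 + 35/144 = 7/12
  P(V=1) = 7/72 + 5/72 = 1/6
  P(V=2) = 7/48 + 5/48 = 1/4

U and V are independent iff P(U=i,V=j) = P(U=i)·P(V=j) for every cell.
  P(U=0)·P(V=0) = 7/12 × 7/12 = 49/144 = P(U=0,V=0) ✓
  P(U=0)·P(V=1) = 7/12 × 1/6 = 7/72 = P(U=0,V=1) ✓
  P(U=0)·P(V=2) = 7/12 × 1/4 = 7/48 = P(U=0,V=2) ✓
  P(U=1)·P(V=0) = 5/12 × 7/12 = 35/144 = P(U=1,V=0) ✓
  P(U=1)·P(V=1) = 5/12 × 1/6 = 5/72 = P(U=1,V=1) ✓
  P(U=1)·P(V=2) = 5/12 × 1/4 = 5/48 = P(U=1,V=2) ✓

Yes, U and V are independent: every cell factors, so I(U;V) = 0 bits.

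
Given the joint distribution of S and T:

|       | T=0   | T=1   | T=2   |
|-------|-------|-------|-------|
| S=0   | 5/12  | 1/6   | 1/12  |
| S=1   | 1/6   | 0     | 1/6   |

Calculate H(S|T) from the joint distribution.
Marginal P(T) (column sums):
  P(T=0) = 5/12 + 1/6 = 7/12
  P(T=1) = 1/6 + 0 = 1/6
  P(T=2) = 1/12 + 1/6 = 1/4

H(S|T) = -Σ P(S,T)·log₂ P(S|T), where P(S|T) = P(S,T) / P(T)
  (cells with P(S,T) = 0 contribute 0)
  (S=0,T=0): P(S|T) = (5/12)/(7/12) = 5/7;  -(5/12)·log₂(5/7) = 0.2023
  (S=0,T=1): P(S|T) = (1/6)/(1/6) = 1;  -(1/6)·log₂(1) = 0.0000
  (S=0,T=2): P(S|T) = (1/12)/(1/4) = 1/3;  -(1/12)·log₂(1/3) = 0.1321
  (S=1,T=0): P(S|T) = (1/6)/(7/12) = 2/7;  -(1/6)·log₂(2/7) = 0.3012
  (S=1,T=2): P(S|T) = (1/6)/(1/4) = 2/3;  -(1/6)·log₂(2/3) = 0.0975
H(S|T) = 0.2023 + 0.0000 + 0.1321 + 0.3012 + 0.0975
  = 0.7331 bits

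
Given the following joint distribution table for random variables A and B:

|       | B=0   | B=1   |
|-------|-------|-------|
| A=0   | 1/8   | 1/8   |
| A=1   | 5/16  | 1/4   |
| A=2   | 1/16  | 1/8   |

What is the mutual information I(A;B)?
Marginal P(A) (row sums):
  P(A=0) = 1/8 + 1/8 = 1/4
  P(A=1) = 5/16 + 1/4 = 9/16
  P(A=2) = 1/16 + 1/8 = 3/16
Marginal P(B) (column sums):
  P(B=0) = 1/8 + 5/16 + 1/16 = 1/2
  P(B=1) = 1/8 + 1/4 + 1/8 = 1/2

H(A) = -[(1/4)·log₂(1/4) + (9/16)·log₂(9/16) + (3/16)·log₂(3/16)]
  = 0.5000 + 0.4669 + 0.4528
  = 1.4197 bits
H(B) = -[(1/2)·log₂(1/2) + (1/2)·log₂(1/2)]
  = 0.5000 + 0.5000
  = 1.0000 bits
H(A,B) = -[(1/8)·log₂(1/8) + (1/8)·log₂(1/8) + (5/16)·log₂(5/16) + (1/4)·log₂(1/4) + (1/16)·log₂(1/16) + (1/8)·log₂(1/8)]
  = 0.3750 + 0.3750 + 0.5244 + 0.5000 + 0.2500 + 0.3750
  = 2.3994 bits

I(A;B) = H(A) + H(B) - H(A,B)
  = 1.4197 + 1.0000 - 2.3994
  = 0.0203 bits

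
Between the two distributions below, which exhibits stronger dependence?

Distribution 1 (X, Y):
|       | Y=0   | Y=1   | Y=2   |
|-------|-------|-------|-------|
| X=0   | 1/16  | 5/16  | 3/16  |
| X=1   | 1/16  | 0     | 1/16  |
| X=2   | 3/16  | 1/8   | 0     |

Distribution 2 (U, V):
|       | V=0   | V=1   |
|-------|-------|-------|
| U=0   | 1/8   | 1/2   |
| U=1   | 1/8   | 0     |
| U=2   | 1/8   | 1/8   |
Distribution 1 (X, Y):
Marginal P(X) (row sums):
  P(X=0) = 1/16 + 5/16 + 3/16 = 9/16
  P(X=1) = 1/16 + 0 + 1/16 = 1/8
  P(X=2) = 3/16 + 1/8 + 0 = 5/16
Marginal P(Y) (column sums):
  P(Y=0) = 1/16 + 1/16 + 3/16 = 5/16
  P(Y=1) = 5/16 + 0 + 1/8 = 7/16
  P(Y=2) = 3/16 + 1/16 + 0 = 1/4

H(X) = -[(9/16)·log₂(9/16) + (1/8)·log₂(1/8) + (5/16)·log₂(5/16)]
  = 0.4669 + 0.3750 + 0.5244
  = 1.3663 bits
H(Y) = -[(5/16)·log₂(5/16) + (7/16)·log₂(7/16) + (1/4)·log₂(1/4)]
  = 0.5244 + 0.5218 + 0.5000
  = 1.5462 bits
H(X,Y) = -[(1/16)·log₂(1/16) + (5/16)·log₂(5/16) + (3/16)·log₂(3/16) + (1/16)·log₂(1/16) + (1/16)·log₂(1/16) + (3/16)·log₂(3/16) + (1/8)·log₂(1/8)]
  = 0.2500 + 0.5244 + 0.4528 + 0.2500 + 0.2500 + 0.4528 + 0.3750
  = 2.5550 bits

I(X;Y) = H(X) + H(Y) - H(X,Y)
  = 1.3663 + 1.5462 - 2.5550
  = 0.3575 bits

Distribution 2 (U, V):
Marginal P(U) (row sums):
  P(U=0) = 1/8 + 1/2 = 5/8
  P(U=1) = 1/8 + 0 = 1/8
  P(U=2) = 1/8 + 1/8 = 1/4
Marginal P(V) (column sums):
  P(V=0) = 1/8 + 1/8 + 1/8 = 3/8
  P(V=1) = 1/2 + 0 + 1/8 = 5/8

H(U) = -[(5/8)·log₂(5/8) + (1/8)·log₂(1/8) + (1/4)·log₂(1/4)]
  = 0.4238 + 0.3750 + 0.5000
  = 1.2988 bits
H(V) = -[(3/8)·log₂(3/8) + (5/8)·log₂(5/8)]
  = 0.5306 + 0.4238
  = 0.9544 bits
H(U,V) = -[(1/8)·log₂(1/8) + (1/2)·log₂(1/2) + (1/8)·log₂(1/8) + (1/8)·log₂(1/8) + (1/8)·log₂(1/8)]
  = 0.3750 + 0.5000 + 0.3750 + 0.3750 + 0.3750
  = 2.0000 bits

I(U;V) = H(U) + H(V) - H(U,V)
  = 1.2988 + 0.9544 - 2.0000
  = 0.2532 bits

I(X;Y) = 0.3575 bits > I(U;V) = 0.2532 bits, so (X, Y) has the higher mutual information (stronger dependence).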